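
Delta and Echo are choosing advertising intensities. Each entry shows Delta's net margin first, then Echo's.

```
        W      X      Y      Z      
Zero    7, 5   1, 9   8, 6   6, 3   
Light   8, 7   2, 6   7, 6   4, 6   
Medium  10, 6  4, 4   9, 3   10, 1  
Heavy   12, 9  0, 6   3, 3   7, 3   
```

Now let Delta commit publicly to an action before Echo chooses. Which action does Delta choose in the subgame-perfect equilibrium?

Backward induction with Delta moving first.
- Zero → Echo plays X (best of 5, 9, 6, 3); Delta gets 1.
- Light → Echo plays W (best of 7, 6, 6, 6); Delta gets 8.
- Medium → Echo plays W (best of 6, 4, 3, 1); Delta gets 10.
- Heavy → Echo plays W (best of 9, 6, 3, 3); Delta gets 12.
Among 1, 8, 10, 12, the best is 12 at Heavy. Subgame-perfect outcome: (Heavy, W) with payoffs (12, 9).

Heavy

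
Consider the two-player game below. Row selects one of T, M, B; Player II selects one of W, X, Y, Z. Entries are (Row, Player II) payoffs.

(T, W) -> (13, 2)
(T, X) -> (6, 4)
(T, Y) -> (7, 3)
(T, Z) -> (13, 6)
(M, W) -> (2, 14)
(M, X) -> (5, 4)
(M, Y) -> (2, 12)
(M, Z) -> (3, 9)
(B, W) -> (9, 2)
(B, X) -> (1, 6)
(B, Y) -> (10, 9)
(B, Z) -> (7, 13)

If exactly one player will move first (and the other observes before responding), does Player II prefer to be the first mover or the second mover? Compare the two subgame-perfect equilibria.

If Row leads: Player II's best replies are T→Z, M→W, B→Z; Row's induced payoffs 13, 2, 7; outcome (T, Z), payoffs (13, 6).
If Player II leads: Row's best replies are W→T, X→T, Y→B, Z→T; Player II's induced payoffs 2, 4, 9, 6; outcome (B, Y), payoffs (10, 9).
Player II gets 9 moving first and 6 moving second, so Player II prefers to move first.

first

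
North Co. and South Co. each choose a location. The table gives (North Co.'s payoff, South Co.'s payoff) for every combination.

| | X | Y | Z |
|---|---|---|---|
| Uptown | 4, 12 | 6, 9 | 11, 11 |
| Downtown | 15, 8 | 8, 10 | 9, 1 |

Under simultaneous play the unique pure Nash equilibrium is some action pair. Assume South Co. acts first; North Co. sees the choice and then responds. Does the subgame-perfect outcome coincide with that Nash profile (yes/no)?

Backward induction with South Co. moving first.
- X: BR = Downtown, leader payoff 8.
- Y: BR = Downtown, leader payoff 10.
- Z: BR = Uptown, leader payoff 11.
Among 8, 10, 11, the best is 11 at Z. Subgame-perfect outcome: (Uptown, Z) with payoffs (11, 11).
Under simultaneous play:
North Co.'s best replies: X→Downtown; Y→Downtown; Z→Uptown.
South Co.'s best replies: Uptown→X; Downtown→Y.
Only (Downtown, Y) has each player best-responding; Nash payoffs (8, 10).
Sequential outcome (Uptown, Z) differs from the Nash profile (Downtown, Y).

no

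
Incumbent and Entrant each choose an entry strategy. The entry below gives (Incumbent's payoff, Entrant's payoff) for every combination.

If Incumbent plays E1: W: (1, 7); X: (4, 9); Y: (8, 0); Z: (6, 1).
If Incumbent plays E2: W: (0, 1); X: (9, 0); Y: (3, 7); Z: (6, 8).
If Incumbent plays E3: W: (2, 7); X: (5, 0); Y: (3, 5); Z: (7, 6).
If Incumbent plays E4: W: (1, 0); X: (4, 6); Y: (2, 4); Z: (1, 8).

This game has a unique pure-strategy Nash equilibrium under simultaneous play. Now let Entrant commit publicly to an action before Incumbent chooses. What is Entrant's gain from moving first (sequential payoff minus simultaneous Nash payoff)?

0

Solve by backward induction (Entrant leads).
- W: Incumbent compares 1, 0, 2, 1 and picks E3; Entrant would get 7.
- X: Incumbent compares 4, 9, 5, 4 and picks E2; Entrant would get 0.
- Y: Incumbent compares 8, 3, 3, 2 and picks E1; Entrant would get 0.
- Z: Incumbent compares 6, 6, 7, 1 and picks E3; Entrant would get 6.
Maximizing over 7, 0, 0, 6, Entrant chooses W. Subgame-perfect outcome: (E3, W) with payoffs (2, 7).
Now find the simultaneous Nash equilibrium.
Incumbent's best replies: W→E3; X→E2; Y→E1; Z→E3.
Entrant's best replies: E1→X; E2→Z; E3→W; E4→Z.
The unique mutual best reply is (E3, W), giving (2, 7).
Entrant's commitment gain: 7 − 7 = 0.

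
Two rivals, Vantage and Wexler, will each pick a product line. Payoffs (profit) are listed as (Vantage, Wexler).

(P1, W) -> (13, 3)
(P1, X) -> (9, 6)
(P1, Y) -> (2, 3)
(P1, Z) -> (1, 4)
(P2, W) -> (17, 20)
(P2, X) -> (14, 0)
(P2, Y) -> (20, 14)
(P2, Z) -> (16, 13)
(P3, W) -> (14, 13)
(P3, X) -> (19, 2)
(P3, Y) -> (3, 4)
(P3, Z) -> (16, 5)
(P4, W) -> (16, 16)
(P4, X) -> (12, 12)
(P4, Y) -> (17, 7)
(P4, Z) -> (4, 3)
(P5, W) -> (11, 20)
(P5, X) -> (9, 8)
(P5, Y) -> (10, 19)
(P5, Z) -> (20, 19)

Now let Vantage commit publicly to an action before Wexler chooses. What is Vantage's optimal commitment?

P2

Solve by backward induction (Vantage leads).
- P1: BR = X, leader payoff 9.
- P2: BR = W, leader payoff 17.
- P3: BR = W, leader payoff 14.
- P4: BR = W, leader payoff 16.
- P5: BR = W, leader payoff 11.
Among 9, 17, 14, 16, 11, the best is 17 at P2. Subgame-perfect outcome: (P2, W) with payoffs (17, 20).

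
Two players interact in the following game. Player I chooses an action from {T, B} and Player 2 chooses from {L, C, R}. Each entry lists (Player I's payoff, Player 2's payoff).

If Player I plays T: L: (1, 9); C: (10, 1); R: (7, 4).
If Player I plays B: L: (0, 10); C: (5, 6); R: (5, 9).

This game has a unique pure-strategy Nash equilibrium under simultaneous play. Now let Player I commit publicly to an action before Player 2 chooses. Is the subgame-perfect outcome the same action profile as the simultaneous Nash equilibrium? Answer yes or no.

yes

Player 2 best-responds to each possible Player I move:
- T: Player 2 compares 9, 1, 4 and picks L; Player I would get 1.
- B: Player 2 compares 10, 6, 9 and picks L; Player I would get 0.
Among 1, 0, the best is 1 at T. Subgame-perfect outcome: (T, L) with payoffs (1, 9).
Now find the simultaneous Nash equilibrium.
Player I's best replies: L→T; C→T; R→T.
Player 2's best replies: T→L; B→L.
Only (T, L) has each player best-responding; Nash payoffs (1, 9).
Sequential outcome (T, L) coincides with the Nash profile (T, L).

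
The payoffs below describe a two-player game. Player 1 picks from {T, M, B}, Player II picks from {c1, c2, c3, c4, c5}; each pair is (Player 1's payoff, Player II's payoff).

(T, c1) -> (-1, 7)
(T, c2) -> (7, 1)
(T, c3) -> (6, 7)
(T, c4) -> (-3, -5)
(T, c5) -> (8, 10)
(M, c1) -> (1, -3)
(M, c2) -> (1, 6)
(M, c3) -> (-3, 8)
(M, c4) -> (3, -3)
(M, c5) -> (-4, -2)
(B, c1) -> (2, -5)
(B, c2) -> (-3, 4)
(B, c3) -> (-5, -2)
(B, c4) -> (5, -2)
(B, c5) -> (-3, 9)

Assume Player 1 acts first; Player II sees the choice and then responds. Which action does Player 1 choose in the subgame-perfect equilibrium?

T

Work backward from Player II's decision.
- T: BR = c5, leader payoff 8.
- M: BR = c3, leader payoff -3.
- B: BR = c5, leader payoff -3.
Among 8, -3, -3, the best is 8 at T. Subgame-perfect outcome: (T, c5) with payoffs (8, 10).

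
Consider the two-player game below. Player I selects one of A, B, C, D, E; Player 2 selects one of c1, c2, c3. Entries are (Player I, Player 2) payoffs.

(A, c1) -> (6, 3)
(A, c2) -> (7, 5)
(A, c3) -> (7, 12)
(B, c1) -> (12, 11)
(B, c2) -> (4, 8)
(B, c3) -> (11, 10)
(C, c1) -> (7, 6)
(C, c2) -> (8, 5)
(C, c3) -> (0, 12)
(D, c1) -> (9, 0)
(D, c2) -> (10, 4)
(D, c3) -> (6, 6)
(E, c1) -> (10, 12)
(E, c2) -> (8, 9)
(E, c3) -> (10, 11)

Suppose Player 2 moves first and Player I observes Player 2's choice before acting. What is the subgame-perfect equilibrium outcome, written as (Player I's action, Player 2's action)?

Backward induction with Player 2 moving first.
- c1: Player I compares 6, 12, 7, 9, 10 and picks B; Player 2 would get 11.
- c2: Player I compares 7, 4, 8, 10, 8 and picks D; Player 2 would get 4.
- c3: Player I compares 7, 11, 0, 6, 10 and picks B; Player 2 would get 10.
Player 2's induced payoffs are 11, 4, 10, so Player 2 commits to c1. Subgame-perfect outcome: (B, c1) with payoffs (12, 11).

(B, c1)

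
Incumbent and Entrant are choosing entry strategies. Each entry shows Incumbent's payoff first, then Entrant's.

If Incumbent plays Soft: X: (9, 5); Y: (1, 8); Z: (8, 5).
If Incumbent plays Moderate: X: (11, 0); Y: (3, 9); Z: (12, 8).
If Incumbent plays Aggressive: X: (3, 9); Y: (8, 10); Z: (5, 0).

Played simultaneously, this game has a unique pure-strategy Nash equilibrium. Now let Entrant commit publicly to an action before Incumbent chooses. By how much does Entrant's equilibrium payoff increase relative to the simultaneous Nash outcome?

0

Backward induction with Entrant moving first.
- X → Incumbent plays Moderate (best of 9, 11, 3); Entrant gets 0.
- Y → Incumbent plays Aggressive (best of 1, 3, 8); Entrant gets 10.
- Z → Incumbent plays Moderate (best of 8, 12, 5); Entrant gets 8.
Maximizing over 0, 10, 8, Entrant chooses Y. Subgame-perfect outcome: (Aggressive, Y) with payoffs (8, 10).
For the simultaneous game, intersect best replies.
Incumbent's best replies: X→Moderate; Y→Aggressive; Z→Moderate.
Entrant's best replies: Soft→Y; Moderate→Y; Aggressive→Y.
Only (Aggressive, Y) has each player best-responding; Nash payoffs (8, 10).
Entrant's commitment gain: 10 − 10 = 0.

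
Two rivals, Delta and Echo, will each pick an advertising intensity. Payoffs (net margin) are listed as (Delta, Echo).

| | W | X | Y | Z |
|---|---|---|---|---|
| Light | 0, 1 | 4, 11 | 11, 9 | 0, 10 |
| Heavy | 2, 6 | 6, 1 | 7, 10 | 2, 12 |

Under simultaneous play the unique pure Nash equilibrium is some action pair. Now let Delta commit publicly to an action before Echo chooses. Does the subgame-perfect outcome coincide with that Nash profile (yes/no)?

Solve by backward induction (Delta leads).
- Light: Echo compares 1, 11, 9, 10 and picks X; Delta would get 4.
- Heavy: Echo compares 6, 1, 10, 12 and picks Z; Delta would get 2.
Among 4, 2, the best is 4 at Light. Subgame-perfect outcome: (Light, X) with payoffs (4, 11).
For the simultaneous game, intersect best replies.
Delta's best replies: W→Heavy; X→Heavy; Y→Light; Z→Heavy.
Echo's best replies: Light→X; Heavy→Z.
The unique mutual best reply is (Heavy, Z), giving (2, 12).
Sequential outcome (Light, X) differs from the Nash profile (Heavy, Z).

no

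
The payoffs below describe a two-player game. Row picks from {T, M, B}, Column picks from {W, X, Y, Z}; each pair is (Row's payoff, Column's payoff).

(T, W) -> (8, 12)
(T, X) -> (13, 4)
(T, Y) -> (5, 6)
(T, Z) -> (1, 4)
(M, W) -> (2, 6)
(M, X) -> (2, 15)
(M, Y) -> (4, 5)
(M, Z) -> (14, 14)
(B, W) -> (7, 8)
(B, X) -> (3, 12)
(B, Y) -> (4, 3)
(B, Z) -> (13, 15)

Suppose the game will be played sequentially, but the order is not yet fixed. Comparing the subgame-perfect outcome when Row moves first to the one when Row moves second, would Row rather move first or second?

second

If Row leads: Column's best replies are T→W, M→X, B→Z; Row's induced payoffs 8, 2, 13; outcome (B, Z), payoffs (13, 15).
If Column leads: Row's best replies are W→T, X→T, Y→T, Z→M; Column's induced payoffs 12, 4, 6, 14; outcome (M, Z), payoffs (14, 14).
Row gets 13 moving first and 14 moving second, so Row prefers to move second.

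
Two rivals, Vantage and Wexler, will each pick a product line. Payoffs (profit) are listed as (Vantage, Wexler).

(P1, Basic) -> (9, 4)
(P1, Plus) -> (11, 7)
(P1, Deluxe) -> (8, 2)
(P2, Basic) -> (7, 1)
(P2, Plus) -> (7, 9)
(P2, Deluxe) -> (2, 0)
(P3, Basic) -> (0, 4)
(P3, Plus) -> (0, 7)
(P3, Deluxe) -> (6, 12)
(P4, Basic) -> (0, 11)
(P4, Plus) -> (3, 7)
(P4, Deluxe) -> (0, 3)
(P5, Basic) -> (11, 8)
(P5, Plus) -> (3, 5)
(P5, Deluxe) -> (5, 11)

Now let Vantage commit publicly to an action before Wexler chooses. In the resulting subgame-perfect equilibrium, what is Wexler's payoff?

Work backward from Wexler's decision.
- P1: BR = Plus, leader payoff 11.
- P2: BR = Plus, leader payoff 7.
- P3: BR = Deluxe, leader payoff 6.
- P4: BR = Basic, leader payoff 0.
- P5: BR = Deluxe, leader payoff 5.
Maximizing over 11, 7, 6, 0, 5, Vantage chooses P1. Subgame-perfect outcome: (P1, Plus) with payoffs (11, 7).

7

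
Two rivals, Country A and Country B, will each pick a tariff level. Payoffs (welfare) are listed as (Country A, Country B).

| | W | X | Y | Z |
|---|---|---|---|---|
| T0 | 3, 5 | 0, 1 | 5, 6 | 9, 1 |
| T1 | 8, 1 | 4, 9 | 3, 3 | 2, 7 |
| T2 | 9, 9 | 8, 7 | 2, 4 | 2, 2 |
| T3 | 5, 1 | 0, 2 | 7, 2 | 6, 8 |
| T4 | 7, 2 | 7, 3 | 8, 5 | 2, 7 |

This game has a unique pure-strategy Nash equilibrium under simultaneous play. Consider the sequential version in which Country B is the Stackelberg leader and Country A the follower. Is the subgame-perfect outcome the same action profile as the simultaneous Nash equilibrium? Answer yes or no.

yes

Country A best-responds to each possible Country B move:
- W: Country A compares 3, 8, 9, 5, 7 and picks T2; Country B would get 9.
- X: Country A compares 0, 4, 8, 0, 7 and picks T2; Country B would get 7.
- Y: Country A compares 5, 3, 2, 7, 8 and picks T4; Country B would get 5.
- Z: Country A compares 9, 2, 2, 6, 2 and picks T0; Country B would get 1.
Maximizing over 9, 7, 5, 1, Country B chooses W. Subgame-perfect outcome: (T2, W) with payoffs (9, 9).
Now find the simultaneous Nash equilibrium.
Country A's best replies: W→T2; X→T2; Y→T4; Z→T0.
Country B's best replies: T0→Y; T1→X; T2→W; T3→Z; T4→Z.
Only (T2, W) has each player best-responding; Nash payoffs (9, 9).
Sequential outcome (T2, W) coincides with the Nash profile (T2, W).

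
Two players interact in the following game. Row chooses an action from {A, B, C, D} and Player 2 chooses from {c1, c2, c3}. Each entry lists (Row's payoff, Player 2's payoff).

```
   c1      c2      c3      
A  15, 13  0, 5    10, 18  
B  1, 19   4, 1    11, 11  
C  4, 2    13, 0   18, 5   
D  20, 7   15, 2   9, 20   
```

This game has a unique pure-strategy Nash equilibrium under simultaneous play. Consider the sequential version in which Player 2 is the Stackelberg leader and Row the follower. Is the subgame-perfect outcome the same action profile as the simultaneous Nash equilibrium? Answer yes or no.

Row best-responds to each possible Player 2 move:
- c1: Row compares 15, 1, 4, 20 and picks D; Player 2 would get 7.
- c2: Row compares 0, 4, 13, 15 and picks D; Player 2 would get 2.
- c3: Row compares 10, 11, 18, 9 and picks C; Player 2 would get 5.
Maximizing over 7, 2, 5, Player 2 chooses c1. Subgame-perfect outcome: (D, c1) with payoffs (20, 7).
For the simultaneous game, intersect best replies.
Row's best replies: c1→D; c2→D; c3→C.
Player 2's best replies: A→c3; B→c1; C→c3; D→c3.
Only (C, c3) has each player best-responding; Nash payoffs (18, 5).
Sequential outcome (D, c1) differs from the Nash profile (C, c3).

no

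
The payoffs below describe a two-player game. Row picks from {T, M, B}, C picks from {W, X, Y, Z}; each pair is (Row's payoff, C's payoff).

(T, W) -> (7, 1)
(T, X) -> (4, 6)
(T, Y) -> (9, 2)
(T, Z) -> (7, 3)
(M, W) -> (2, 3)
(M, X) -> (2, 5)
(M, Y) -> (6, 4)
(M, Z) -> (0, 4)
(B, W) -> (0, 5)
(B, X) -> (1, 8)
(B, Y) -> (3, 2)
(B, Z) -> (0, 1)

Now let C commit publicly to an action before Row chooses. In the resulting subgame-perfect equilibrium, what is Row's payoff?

4

Work backward from Row's decision.
- W: Row compares 7, 2, 0 and picks T; C would get 1.
- X: Row compares 4, 2, 1 and picks T; C would get 6.
- Y: Row compares 9, 6, 3 and picks T; C would get 2.
- Z: Row compares 7, 0, 0 and picks T; C would get 3.
Maximizing over 1, 6, 2, 3, C chooses X. Subgame-perfect outcome: (T, X) with payoffs (4, 6).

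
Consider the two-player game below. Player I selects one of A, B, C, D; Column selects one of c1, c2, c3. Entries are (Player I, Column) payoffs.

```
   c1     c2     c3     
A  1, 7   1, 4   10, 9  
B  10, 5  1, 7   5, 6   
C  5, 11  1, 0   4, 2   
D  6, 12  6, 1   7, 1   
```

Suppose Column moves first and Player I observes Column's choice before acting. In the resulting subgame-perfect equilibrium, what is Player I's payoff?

10

Player I best-responds to each possible Column move:
- c1: Player I compares 1, 10, 5, 6 and picks B; Column would get 5.
- c2: Player I compares 1, 1, 1, 6 and picks D; Column would get 1.
- c3: Player I compares 10, 5, 4, 7 and picks A; Column would get 9.
Among 5, 1, 9, the best is 9 at c3. Subgame-perfect outcome: (A, c3) with payoffs (10, 9).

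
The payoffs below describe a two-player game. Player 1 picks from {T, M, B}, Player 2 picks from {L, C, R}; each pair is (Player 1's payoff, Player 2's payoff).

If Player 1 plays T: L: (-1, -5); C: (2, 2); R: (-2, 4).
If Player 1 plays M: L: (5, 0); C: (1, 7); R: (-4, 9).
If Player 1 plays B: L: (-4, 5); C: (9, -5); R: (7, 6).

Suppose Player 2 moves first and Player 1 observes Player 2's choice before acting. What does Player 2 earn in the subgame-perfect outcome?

6

Backward induction with Player 2 moving first.
- L → Player 1 plays M (best of -1, 5, -4); Player 2 gets 0.
- C → Player 1 plays B (best of 2, 1, 9); Player 2 gets -5.
- R → Player 1 plays B (best of -2, -4, 7); Player 2 gets 6.
Maximizing over 0, -5, 6, Player 2 chooses R. Subgame-perfect outcome: (B, R) with payoffs (7, 6).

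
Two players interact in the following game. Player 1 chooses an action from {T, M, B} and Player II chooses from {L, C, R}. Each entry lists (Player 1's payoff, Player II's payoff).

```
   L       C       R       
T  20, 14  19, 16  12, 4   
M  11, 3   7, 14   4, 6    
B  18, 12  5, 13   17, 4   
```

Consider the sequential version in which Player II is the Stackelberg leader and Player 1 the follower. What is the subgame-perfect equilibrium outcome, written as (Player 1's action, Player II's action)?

Player 1 best-responds to each possible Player II move:
- L → Player 1 plays T (best of 20, 11, 18); Player II gets 14.
- C → Player 1 plays T (best of 19, 7, 5); Player II gets 16.
- R → Player 1 plays B (best of 12, 4, 17); Player II gets 4.
Among 14, 16, 4, the best is 16 at C. Subgame-perfect outcome: (T, C) with payoffs (19, 16).

(T, C)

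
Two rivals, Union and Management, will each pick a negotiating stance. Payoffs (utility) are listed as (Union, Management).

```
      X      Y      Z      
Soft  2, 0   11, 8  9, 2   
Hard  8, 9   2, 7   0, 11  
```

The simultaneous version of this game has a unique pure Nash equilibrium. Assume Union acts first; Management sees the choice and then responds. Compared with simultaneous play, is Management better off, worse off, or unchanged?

unchanged

Backward induction with Union moving first.
- Soft: Management compares 0, 8, 2 and picks Y; Union would get 11.
- Hard: Management compares 9, 7, 11 and picks Z; Union would get 0.
Union's induced payoffs are 11, 0, so Union commits to Soft. Subgame-perfect outcome: (Soft, Y) with payoffs (11, 8).
Under simultaneous play:
Union's best replies: X→Hard; Y→Soft; Z→Soft.
Management's best replies: Soft→Y; Hard→Z.
The unique mutual best reply is (Soft, Y), giving (11, 8).
Management earns 8 sequentially versus 8 at the Nash outcome: unchanged.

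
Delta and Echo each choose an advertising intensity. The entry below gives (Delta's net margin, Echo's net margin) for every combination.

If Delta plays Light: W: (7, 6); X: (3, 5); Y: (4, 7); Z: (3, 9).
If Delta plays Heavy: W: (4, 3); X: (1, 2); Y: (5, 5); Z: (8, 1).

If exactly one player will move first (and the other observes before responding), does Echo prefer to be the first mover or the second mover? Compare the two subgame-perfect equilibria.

first

If Delta leads: Echo's best replies are Light→Z, Heavy→Y; Delta's induced payoffs 3, 5; outcome (Heavy, Y), payoffs (5, 5).
If Echo leads: Delta's best replies are W→Light, X→Light, Y→Heavy, Z→Heavy; Echo's induced payoffs 6, 5, 5, 1; outcome (Light, W), payoffs (7, 6).
Echo gets 6 moving first and 5 moving second, so Echo prefers to move first.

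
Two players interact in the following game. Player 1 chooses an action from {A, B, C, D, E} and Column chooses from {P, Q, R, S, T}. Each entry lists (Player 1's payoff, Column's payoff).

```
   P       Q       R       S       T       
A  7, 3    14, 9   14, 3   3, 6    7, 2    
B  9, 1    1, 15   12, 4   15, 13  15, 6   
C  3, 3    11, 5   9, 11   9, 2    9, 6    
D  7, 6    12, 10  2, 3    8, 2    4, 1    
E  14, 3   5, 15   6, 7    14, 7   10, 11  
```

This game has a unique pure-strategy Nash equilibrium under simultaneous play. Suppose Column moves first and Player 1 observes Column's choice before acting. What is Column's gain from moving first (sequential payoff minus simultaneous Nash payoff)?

Backward induction with Column moving first.
- P: Player 1 compares 7, 9, 3, 7, 14 and picks E; Column would get 3.
- Q: Player 1 compares 14, 1, 11, 12, 5 and picks A; Column would get 9.
- R: Player 1 compares 14, 12, 9, 2, 6 and picks A; Column would get 3.
- S: Player 1 compares 3, 15, 9, 8, 14 and picks B; Column would get 13.
- T: Player 1 compares 7, 15, 9, 4, 10 and picks B; Column would get 6.
Maximizing over 3, 9, 3, 13, 6, Column chooses S. Subgame-perfect outcome: (B, S) with payoffs (15, 13).
Under simultaneous play:
Player 1's best replies: P→E; Q→A; R→A; S→B; T→B.
Column's best replies: A→Q; B→Q; C→R; D→Q; E→Q.
The unique mutual best reply is (A, Q), giving (14, 9).
Column's commitment gain: 13 − 9 = 4.

4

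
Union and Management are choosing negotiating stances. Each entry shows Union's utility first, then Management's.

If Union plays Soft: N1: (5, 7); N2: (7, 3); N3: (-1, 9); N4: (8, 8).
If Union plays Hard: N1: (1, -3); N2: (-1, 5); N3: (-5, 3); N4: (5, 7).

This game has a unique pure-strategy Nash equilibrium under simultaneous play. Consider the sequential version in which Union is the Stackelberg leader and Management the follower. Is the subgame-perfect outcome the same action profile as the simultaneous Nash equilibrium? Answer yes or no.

no

Management best-responds to each possible Union move:
- Soft: Management compares 7, 3, 9, 8 and picks N3; Union would get -1.
- Hard: Management compares -3, 5, 3, 7 and picks N4; Union would get 5.
Union's induced payoffs are -1, 5, so Union commits to Hard. Subgame-perfect outcome: (Hard, N4) with payoffs (5, 7).
Now find the simultaneous Nash equilibrium.
Union's best replies: N1→Soft; N2→Soft; N3→Soft; N4→Soft.
Management's best replies: Soft→N3; Hard→N4.
Only (Soft, N3) has each player best-responding; Nash payoffs (-1, 9).
Sequential outcome (Hard, N4) differs from the Nash profile (Soft, N3).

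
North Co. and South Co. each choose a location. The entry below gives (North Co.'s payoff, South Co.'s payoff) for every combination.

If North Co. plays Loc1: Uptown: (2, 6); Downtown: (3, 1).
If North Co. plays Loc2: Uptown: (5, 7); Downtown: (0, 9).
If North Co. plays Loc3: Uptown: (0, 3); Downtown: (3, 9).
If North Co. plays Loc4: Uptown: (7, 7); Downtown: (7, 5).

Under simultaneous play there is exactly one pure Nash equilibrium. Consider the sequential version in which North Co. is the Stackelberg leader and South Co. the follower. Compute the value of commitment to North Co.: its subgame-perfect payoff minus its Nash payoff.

Backward induction with North Co. moving first.
- Loc1: BR = Uptown, leader payoff 2.
- Loc2: BR = Downtown, leader payoff 0.
- Loc3: BR = Downtown, leader payoff 3.
- Loc4: BR = Uptown, leader payoff 7.
North Co.'s induced payoffs are 2, 0, 3, 7, so North Co. commits to Loc4. Subgame-perfect outcome: (Loc4, Uptown) with payoffs (7, 7).
Under simultaneous play:
North Co.'s best replies: Uptown→Loc4; Downtown→Loc4.
South Co.'s best replies: Loc1→Uptown; Loc2→Downtown; Loc3→Downtown; Loc4→Uptown.
Only (Loc4, Uptown) has each player best-responding; Nash payoffs (7, 7).
North Co.'s commitment gain: 7 − 7 = 0.

0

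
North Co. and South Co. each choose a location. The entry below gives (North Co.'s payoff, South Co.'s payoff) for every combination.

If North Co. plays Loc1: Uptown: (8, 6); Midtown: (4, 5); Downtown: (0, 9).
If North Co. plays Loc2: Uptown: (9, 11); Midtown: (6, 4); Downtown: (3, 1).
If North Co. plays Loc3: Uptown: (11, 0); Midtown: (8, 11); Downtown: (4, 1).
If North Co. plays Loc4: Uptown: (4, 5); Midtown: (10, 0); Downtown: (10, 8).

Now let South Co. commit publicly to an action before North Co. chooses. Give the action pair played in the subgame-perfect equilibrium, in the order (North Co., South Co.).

(Loc4, Downtown)

Work backward from North Co.'s decision.
- Uptown → North Co. plays Loc3 (best of 8, 9, 11, 4); South Co. gets 0.
- Midtown → North Co. plays Loc4 (best of 4, 6, 8, 10); South Co. gets 0.
- Downtown → North Co. plays Loc4 (best of 0, 3, 4, 10); South Co. gets 8.
Among 0, 0, 8, the best is 8 at Downtown. Subgame-perfect outcome: (Loc4, Downtown) with payoffs (10, 8).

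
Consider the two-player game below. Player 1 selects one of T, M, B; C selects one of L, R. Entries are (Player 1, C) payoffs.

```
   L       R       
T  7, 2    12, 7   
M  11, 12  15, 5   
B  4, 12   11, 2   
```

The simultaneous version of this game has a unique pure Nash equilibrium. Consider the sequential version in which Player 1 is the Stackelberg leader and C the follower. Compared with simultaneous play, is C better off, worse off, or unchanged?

worse off

Work backward from C's decision.
- T → C plays R (best of 2, 7); Player 1 gets 12.
- M → C plays L (best of 12, 5); Player 1 gets 11.
- B → C plays L (best of 12, 2); Player 1 gets 4.
Among 12, 11, 4, the best is 12 at T. Subgame-perfect outcome: (T, R) with payoffs (12, 7).
Now find the simultaneous Nash equilibrium.
Player 1's best replies: L→M; R→M.
C's best replies: T→R; M→L; B→L.
Only (M, L) has each player best-responding; Nash payoffs (11, 12).
C earns 7 sequentially versus 12 at the Nash outcome: worse off.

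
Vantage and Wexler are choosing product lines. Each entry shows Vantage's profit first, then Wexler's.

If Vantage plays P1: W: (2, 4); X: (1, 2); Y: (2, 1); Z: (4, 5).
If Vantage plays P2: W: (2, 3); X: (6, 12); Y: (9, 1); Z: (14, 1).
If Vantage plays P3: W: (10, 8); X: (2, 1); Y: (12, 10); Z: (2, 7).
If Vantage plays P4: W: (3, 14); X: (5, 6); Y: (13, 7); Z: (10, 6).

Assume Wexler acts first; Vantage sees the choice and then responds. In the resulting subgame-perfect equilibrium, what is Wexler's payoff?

Backward induction with Wexler moving first.
- W: BR = P3, leader payoff 8.
- X: BR = P2, leader payoff 12.
- Y: BR = P4, leader payoff 7.
- Z: BR = P2, leader payoff 1.
Among 8, 12, 7, 1, the best is 12 at X. Subgame-perfect outcome: (P2, X) with payoffs (6, 12).

12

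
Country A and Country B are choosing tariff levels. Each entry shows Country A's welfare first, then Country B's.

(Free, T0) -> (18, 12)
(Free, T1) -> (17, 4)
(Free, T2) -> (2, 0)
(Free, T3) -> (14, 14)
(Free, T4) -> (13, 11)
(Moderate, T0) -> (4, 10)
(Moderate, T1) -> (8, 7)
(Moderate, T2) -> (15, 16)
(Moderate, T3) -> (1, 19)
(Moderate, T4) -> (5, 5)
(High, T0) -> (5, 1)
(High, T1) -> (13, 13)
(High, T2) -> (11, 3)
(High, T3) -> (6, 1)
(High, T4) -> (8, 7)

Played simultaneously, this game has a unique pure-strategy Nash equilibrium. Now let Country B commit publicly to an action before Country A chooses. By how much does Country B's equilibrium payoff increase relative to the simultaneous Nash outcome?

Work backward from Country A's decision.
- T0 → Country A plays Free (best of 18, 4, 5); Country B gets 12.
- T1 → Country A plays Free (best of 17, 8, 13); Country B gets 4.
- T2 → Country A plays Moderate (best of 2, 15, 11); Country B gets 16.
- T3 → Country A plays Free (best of 14, 1, 6); Country B gets 14.
- T4 → Country A plays Free (best of 13, 5, 8); Country B gets 11.
Country B's induced payoffs are 12, 4, 16, 14, 11, so Country B commits to T2. Subgame-perfect outcome: (Moderate, T2) with payoffs (15, 16).
Under simultaneous play:
Country A's best replies: T0→Free; T1→Free; T2→Moderate; T3→Free; T4→Free.
Country B's best replies: Free→T3; Moderate→T3; High→T1.
Only (Free, T3) has each player best-responding; Nash payoffs (14, 14).
Country B's commitment gain: 16 − 14 = 2.

2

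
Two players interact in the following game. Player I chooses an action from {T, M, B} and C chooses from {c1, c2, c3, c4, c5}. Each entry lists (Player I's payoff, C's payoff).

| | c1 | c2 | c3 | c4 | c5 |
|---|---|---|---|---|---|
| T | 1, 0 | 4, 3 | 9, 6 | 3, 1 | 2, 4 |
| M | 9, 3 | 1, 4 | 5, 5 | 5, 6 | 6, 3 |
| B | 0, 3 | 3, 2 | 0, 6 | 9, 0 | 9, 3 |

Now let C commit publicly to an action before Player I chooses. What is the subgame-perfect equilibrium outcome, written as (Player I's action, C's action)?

(T, c3)

Work backward from Player I's decision.
- c1: Player I compares 1, 9, 0 and picks M; C would get 3.
- c2: Player I compares 4, 1, 3 and picks T; C would get 3.
- c3: Player I compares 9, 5, 0 and picks T; C would get 6.
- c4: Player I compares 3, 5, 9 and picks B; C would get 0.
- c5: Player I compares 2, 6, 9 and picks B; C would get 3.
Maximizing over 3, 3, 6, 0, 3, C chooses c3. Subgame-perfect outcome: (T, c3) with payoffs (9, 6).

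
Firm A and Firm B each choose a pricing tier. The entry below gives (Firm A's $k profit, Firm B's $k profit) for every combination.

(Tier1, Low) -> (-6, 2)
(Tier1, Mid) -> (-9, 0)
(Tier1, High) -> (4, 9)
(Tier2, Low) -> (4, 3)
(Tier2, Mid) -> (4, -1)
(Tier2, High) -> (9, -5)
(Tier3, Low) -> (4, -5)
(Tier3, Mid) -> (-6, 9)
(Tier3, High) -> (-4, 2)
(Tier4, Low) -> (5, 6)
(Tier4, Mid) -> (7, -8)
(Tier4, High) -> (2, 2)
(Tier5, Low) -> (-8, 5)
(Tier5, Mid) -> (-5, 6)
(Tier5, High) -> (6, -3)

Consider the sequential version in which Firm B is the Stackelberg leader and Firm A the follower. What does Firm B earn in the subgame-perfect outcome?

Firm A best-responds to each possible Firm B move:
- Low → Firm A plays Tier4 (best of -6, 4, 4, 5, -8); Firm B gets 6.
- Mid → Firm A plays Tier4 (best of -9, 4, -6, 7, -5); Firm B gets -8.
- High → Firm A plays Tier2 (best of 4, 9, -4, 2, 6); Firm B gets -5.
Maximizing over 6, -8, -5, Firm B chooses Low. Subgame-perfect outcome: (Tier4, Low) with payoffs (5, 6).

6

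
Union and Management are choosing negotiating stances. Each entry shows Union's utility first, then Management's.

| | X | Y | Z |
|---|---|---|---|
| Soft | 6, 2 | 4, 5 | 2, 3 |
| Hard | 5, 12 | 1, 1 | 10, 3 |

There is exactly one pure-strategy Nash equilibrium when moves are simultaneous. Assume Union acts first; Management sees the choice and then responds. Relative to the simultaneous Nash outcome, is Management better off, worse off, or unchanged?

Management best-responds to each possible Union move:
- Soft → Management plays Y (best of 2, 5, 3); Union gets 4.
- Hard → Management plays X (best of 12, 1, 3); Union gets 5.
Among 4, 5, the best is 5 at Hard. Subgame-perfect outcome: (Hard, X) with payoffs (5, 12).
Now find the simultaneous Nash equilibrium.
Union's best replies: X→Soft; Y→Soft; Z→Hard.
Management's best replies: Soft→Y; Hard→X.
The unique mutual best reply is (Soft, Y), giving (4, 5).
Management earns 12 sequentially versus 5 at the Nash outcome: better off.

better off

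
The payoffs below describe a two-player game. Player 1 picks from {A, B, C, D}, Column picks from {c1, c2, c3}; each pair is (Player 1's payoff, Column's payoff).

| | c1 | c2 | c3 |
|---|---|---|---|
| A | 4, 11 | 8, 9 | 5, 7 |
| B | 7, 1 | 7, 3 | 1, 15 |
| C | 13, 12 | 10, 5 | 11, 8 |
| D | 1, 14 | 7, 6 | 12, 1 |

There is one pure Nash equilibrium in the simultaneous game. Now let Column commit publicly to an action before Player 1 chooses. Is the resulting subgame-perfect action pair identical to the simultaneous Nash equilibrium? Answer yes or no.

yes

Solve by backward induction (Column leads).
- c1 → Player 1 plays C (best of 4, 7, 13, 1); Column gets 12.
- c2 → Player 1 plays C (best of 8, 7, 10, 7); Column gets 5.
- c3 → Player 1 plays D (best of 5, 1, 11, 12); Column gets 1.
Maximizing over 12, 5, 1, Column chooses c1. Subgame-perfect outcome: (C, c1) with payoffs (13, 12).
Under simultaneous play:
Player 1's best replies: c1→C; c2→C; c3→D.
Column's best replies: A→c1; B→c3; C→c1; D→c1.
Only (C, c1) has each player best-responding; Nash payoffs (13, 12).
Sequential outcome (C, c1) coincides with the Nash profile (C, c1).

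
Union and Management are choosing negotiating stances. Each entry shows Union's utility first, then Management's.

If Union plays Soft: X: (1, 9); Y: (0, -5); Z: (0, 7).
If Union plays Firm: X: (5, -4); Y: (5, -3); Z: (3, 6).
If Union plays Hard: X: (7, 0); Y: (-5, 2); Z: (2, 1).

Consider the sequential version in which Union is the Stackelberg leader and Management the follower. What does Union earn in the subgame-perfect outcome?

3

Management best-responds to each possible Union move:
- Soft: BR = X, leader payoff 1.
- Firm: BR = Z, leader payoff 3.
- Hard: BR = Y, leader payoff -5.
Maximizing over 1, 3, -5, Union chooses Firm. Subgame-perfect outcome: (Firm, Z) with payoffs (3, 6).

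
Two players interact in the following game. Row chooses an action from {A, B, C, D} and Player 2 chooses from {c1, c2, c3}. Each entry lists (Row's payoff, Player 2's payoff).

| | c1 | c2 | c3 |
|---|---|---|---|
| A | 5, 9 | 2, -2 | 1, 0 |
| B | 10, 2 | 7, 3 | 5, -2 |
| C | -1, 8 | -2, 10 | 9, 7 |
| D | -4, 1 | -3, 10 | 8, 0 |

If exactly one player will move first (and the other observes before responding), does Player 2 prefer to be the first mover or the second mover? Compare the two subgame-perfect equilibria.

first

If Row leads: Player 2's best replies are A→c1, B→c2, C→c2, D→c2; Row's induced payoffs 5, 7, -2, -3; outcome (B, c2), payoffs (7, 3).
If Player 2 leads: Row's best replies are c1→B, c2→B, c3→C; Player 2's induced payoffs 2, 3, 7; outcome (C, c3), payoffs (9, 7).
Player 2 gets 7 moving first and 3 moving second, so Player 2 prefers to move first.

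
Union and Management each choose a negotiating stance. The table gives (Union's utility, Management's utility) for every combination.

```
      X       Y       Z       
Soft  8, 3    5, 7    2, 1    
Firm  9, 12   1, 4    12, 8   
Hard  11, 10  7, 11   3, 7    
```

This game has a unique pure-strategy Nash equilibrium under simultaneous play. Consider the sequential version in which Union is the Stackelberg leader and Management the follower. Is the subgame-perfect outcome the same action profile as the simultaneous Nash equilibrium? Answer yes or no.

no

Work backward from Management's decision.
- Soft: BR = Y, leader payoff 5.
- Firm: BR = X, leader payoff 9.
- Hard: BR = Y, leader payoff 7.
Among 5, 9, 7, the best is 9 at Firm. Subgame-perfect outcome: (Firm, X) with payoffs (9, 12).
For the simultaneous game, intersect best replies.
Union's best replies: X→Hard; Y→Hard; Z→Firm.
Management's best replies: Soft→Y; Firm→X; Hard→Y.
The unique mutual best reply is (Hard, Y), giving (7, 11).
Sequential outcome (Firm, X) differs from the Nash profile (Hard, Y).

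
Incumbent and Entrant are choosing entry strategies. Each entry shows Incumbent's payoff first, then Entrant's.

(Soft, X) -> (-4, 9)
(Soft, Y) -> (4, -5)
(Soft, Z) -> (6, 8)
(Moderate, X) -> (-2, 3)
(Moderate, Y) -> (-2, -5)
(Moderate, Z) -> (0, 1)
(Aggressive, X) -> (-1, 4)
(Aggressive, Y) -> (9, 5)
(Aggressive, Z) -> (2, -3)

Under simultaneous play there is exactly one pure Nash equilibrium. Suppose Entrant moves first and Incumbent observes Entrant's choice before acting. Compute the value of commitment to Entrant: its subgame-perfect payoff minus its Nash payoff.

3

Backward induction with Entrant moving first.
- X: Incumbent compares -4, -2, -1 and picks Aggressive; Entrant would get 4.
- Y: Incumbent compares 4, -2, 9 and picks Aggressive; Entrant would get 5.
- Z: Incumbent compares 6, 0, 2 and picks Soft; Entrant would get 8.
Maximizing over 4, 5, 8, Entrant chooses Z. Subgame-perfect outcome: (Soft, Z) with payoffs (6, 8).
Now find the simultaneous Nash equilibrium.
Incumbent's best replies: X→Aggressive; Y→Aggressive; Z→Soft.
Entrant's best replies: Soft→X; Moderate→X; Aggressive→Y.
Only (Aggressive, Y) has each player best-responding; Nash payoffs (9, 5).
Entrant's commitment gain: 8 − 5 = 3.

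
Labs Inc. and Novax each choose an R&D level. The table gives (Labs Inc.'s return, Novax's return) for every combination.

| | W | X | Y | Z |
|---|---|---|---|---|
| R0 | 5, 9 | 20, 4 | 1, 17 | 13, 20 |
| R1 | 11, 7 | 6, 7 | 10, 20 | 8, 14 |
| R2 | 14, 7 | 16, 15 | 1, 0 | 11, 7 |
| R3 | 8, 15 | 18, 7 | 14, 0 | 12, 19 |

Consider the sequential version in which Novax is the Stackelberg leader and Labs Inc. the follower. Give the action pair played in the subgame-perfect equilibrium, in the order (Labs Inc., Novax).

(R0, Z)

Backward induction with Novax moving first.
- W: Labs Inc. compares 5, 11, 14, 8 and picks R2; Novax would get 7.
- X: Labs Inc. compares 20, 6, 16, 18 and picks R0; Novax would get 4.
- Y: Labs Inc. compares 1, 10, 1, 14 and picks R3; Novax would get 0.
- Z: Labs Inc. compares 13, 8, 11, 12 and picks R0; Novax would get 20.
Among 7, 4, 0, 20, the best is 20 at Z. Subgame-perfect outcome: (R0, Z) with payoffs (13, 20).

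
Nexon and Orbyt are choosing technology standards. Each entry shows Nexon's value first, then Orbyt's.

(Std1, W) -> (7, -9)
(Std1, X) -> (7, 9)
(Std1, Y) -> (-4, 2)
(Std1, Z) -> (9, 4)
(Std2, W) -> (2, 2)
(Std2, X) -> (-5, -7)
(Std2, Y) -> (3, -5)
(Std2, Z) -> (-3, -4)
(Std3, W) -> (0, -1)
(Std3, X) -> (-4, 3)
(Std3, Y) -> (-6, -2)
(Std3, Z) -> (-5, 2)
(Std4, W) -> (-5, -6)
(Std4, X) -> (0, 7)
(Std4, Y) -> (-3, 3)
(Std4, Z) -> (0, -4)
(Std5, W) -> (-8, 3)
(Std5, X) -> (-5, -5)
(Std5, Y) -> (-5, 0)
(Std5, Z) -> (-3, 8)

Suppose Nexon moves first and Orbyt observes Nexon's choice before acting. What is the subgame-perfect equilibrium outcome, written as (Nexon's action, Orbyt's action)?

Work backward from Orbyt's decision.
- Std1: Orbyt compares -9, 9, 2, 4 and picks X; Nexon would get 7.
- Std2: Orbyt compares 2, -7, -5, -4 and picks W; Nexon would get 2.
- Std3: Orbyt compares -1, 3, -2, 2 and picks X; Nexon would get -4.
- Std4: Orbyt compares -6, 7, 3, -4 and picks X; Nexon would get 0.
- Std5: Orbyt compares 3, -5, 0, 8 and picks Z; Nexon would get -3.
Among 7, 2, -4, 0, -3, the best is 7 at Std1. Subgame-perfect outcome: (Std1, X) with payoffs (7, 9).

(Std1, X)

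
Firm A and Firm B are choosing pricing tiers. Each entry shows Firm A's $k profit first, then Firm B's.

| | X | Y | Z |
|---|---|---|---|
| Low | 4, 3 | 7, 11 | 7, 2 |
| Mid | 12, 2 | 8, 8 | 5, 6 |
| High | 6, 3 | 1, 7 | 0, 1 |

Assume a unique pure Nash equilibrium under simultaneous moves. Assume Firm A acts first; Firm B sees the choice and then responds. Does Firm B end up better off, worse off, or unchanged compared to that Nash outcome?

unchanged

Firm B best-responds to each possible Firm A move:
- Low: BR = Y, leader payoff 7.
- Mid: BR = Y, leader payoff 8.
- High: BR = Y, leader payoff 1.
Maximizing over 7, 8, 1, Firm A chooses Mid. Subgame-perfect outcome: (Mid, Y) with payoffs (8, 8).
For the simultaneous game, intersect best replies.
Firm A's best replies: X→Mid; Y→Mid; Z→Low.
Firm B's best replies: Low→Y; Mid→Y; High→Y.
The unique mutual best reply is (Mid, Y), giving (8, 8).
Firm B earns 8 sequentially versus 8 at the Nash outcome: unchanged.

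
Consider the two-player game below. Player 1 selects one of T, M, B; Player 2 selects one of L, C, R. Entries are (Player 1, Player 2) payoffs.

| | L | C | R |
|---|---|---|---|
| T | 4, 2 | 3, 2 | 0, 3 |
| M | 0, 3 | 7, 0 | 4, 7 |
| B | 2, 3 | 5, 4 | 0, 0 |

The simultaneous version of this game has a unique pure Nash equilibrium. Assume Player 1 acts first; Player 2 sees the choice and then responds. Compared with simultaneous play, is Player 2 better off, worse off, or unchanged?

Backward induction with Player 1 moving first.
- T: BR = R, leader payoff 0.
- M: BR = R, leader payoff 4.
- B: BR = C, leader payoff 5.
Player 1's induced payoffs are 0, 4, 5, so Player 1 commits to B. Subgame-perfect outcome: (B, C) with payoffs (5, 4).
Now find the simultaneous Nash equilibrium.
Player 1's best replies: L→T; C→M; R→M.
Player 2's best replies: T→R; M→R; B→C.
The unique mutual best reply is (M, R), giving (4, 7).
Player 2 earns 4 sequentially versus 7 at the Nash outcome: worse off.

worse off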